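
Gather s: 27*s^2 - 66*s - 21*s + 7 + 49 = 27*s^2 - 87*s + 56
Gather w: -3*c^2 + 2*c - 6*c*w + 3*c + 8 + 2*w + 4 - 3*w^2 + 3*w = -3*c^2 + 5*c - 3*w^2 + w*(5 - 6*c) + 12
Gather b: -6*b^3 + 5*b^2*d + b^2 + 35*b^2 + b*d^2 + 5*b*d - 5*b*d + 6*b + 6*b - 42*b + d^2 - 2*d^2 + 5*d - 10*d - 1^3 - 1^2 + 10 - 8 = -6*b^3 + b^2*(5*d + 36) + b*(d^2 - 30) - d^2 - 5*d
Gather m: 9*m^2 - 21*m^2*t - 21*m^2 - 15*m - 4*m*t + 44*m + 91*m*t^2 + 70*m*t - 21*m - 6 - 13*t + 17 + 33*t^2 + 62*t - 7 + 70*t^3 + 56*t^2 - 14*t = m^2*(-21*t - 12) + m*(91*t^2 + 66*t + 8) + 70*t^3 + 89*t^2 + 35*t + 4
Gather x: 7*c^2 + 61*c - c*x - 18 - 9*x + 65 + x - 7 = 7*c^2 + 61*c + x*(-c - 8) + 40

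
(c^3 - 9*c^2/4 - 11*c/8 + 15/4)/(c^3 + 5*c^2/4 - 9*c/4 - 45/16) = 2*(c - 2)/(2*c + 3)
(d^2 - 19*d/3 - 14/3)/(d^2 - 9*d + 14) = (d + 2/3)/(d - 2)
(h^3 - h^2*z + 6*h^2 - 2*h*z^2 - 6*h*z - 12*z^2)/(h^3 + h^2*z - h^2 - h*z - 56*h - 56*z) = (h^2 - 2*h*z + 6*h - 12*z)/(h^2 - h - 56)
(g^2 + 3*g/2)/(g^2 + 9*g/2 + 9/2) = g/(g + 3)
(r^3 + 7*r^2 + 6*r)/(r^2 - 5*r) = (r^2 + 7*r + 6)/(r - 5)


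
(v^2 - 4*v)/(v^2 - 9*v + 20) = v/(v - 5)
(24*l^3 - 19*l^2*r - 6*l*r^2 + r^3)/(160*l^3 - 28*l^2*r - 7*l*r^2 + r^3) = (-3*l^2 + 2*l*r + r^2)/(-20*l^2 + l*r + r^2)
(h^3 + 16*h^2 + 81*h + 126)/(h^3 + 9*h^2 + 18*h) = (h + 7)/h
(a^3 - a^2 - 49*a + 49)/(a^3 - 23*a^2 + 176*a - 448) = (a^2 + 6*a - 7)/(a^2 - 16*a + 64)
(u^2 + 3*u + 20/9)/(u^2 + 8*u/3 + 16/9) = (3*u + 5)/(3*u + 4)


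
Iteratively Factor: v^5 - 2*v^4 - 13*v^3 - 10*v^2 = (v + 2)*(v^4 - 4*v^3 - 5*v^2) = v*(v + 2)*(v^3 - 4*v^2 - 5*v) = v*(v + 1)*(v + 2)*(v^2 - 5*v) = v^2*(v + 1)*(v + 2)*(v - 5)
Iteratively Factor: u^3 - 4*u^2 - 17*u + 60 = (u - 5)*(u^2 + u - 12) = (u - 5)*(u + 4)*(u - 3)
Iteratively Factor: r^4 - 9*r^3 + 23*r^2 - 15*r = (r - 3)*(r^3 - 6*r^2 + 5*r) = r*(r - 3)*(r^2 - 6*r + 5) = r*(r - 5)*(r - 3)*(r - 1)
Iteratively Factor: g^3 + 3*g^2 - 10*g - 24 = (g - 3)*(g^2 + 6*g + 8) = (g - 3)*(g + 2)*(g + 4)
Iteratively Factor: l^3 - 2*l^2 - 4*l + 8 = (l - 2)*(l^2 - 4) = (l - 2)^2*(l + 2)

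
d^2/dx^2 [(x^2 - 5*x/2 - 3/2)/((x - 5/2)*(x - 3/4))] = 192*(4*x^3 - 54*x^2 + 153*x - 132)/(512*x^6 - 4992*x^5 + 19104*x^4 - 36296*x^3 + 35820*x^2 - 17550*x + 3375)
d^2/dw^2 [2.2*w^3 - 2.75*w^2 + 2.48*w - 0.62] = 13.2*w - 5.5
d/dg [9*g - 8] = 9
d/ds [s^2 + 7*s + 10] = 2*s + 7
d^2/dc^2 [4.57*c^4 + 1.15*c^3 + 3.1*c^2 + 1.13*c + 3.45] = 54.84*c^2 + 6.9*c + 6.2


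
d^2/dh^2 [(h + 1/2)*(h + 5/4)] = 2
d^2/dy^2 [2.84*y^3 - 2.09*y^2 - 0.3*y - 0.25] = 17.04*y - 4.18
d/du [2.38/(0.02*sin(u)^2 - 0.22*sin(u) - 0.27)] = (0.5236 - 0.0952*sin(u))*cos(u)/(-0.02*sin(u)^2 + 0.22*sin(u) + 0.27)^2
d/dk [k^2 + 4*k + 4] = 2*k + 4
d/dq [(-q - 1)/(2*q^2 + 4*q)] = (-q*(q + 2)/2 + (q + 1)^2)/(q^2*(q + 2)^2)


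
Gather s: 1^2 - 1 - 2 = -2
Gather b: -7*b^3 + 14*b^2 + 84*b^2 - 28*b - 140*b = -7*b^3 + 98*b^2 - 168*b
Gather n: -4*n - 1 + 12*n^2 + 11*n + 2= 12*n^2 + 7*n + 1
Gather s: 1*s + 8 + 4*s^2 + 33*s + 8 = 4*s^2 + 34*s + 16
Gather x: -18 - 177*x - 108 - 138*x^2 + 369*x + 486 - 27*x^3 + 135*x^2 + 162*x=-27*x^3 - 3*x^2 + 354*x + 360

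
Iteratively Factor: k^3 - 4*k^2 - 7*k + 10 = (k + 2)*(k^2 - 6*k + 5) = (k - 5)*(k + 2)*(k - 1)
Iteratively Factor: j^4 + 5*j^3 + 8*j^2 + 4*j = (j + 2)*(j^3 + 3*j^2 + 2*j) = j*(j + 2)*(j^2 + 3*j + 2) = j*(j + 1)*(j + 2)*(j + 2)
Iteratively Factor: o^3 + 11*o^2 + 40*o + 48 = (o + 3)*(o^2 + 8*o + 16) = (o + 3)*(o + 4)*(o + 4)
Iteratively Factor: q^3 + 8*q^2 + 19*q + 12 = (q + 1)*(q^2 + 7*q + 12) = (q + 1)*(q + 4)*(q + 3)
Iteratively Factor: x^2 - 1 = (x + 1)*(x - 1)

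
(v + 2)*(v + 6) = v^2 + 8*v + 12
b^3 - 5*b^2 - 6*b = b*(b - 6)*(b + 1)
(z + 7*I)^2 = z^2 + 14*I*z - 49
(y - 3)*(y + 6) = y^2 + 3*y - 18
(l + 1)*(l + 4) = l^2 + 5*l + 4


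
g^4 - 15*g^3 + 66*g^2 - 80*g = g*(g - 8)*(g - 5)*(g - 2)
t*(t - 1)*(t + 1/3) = t^3 - 2*t^2/3 - t/3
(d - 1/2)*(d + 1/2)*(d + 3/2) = d^3 + 3*d^2/2 - d/4 - 3/8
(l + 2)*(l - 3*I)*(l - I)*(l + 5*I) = l^4 + 2*l^3 + I*l^3 + 17*l^2 + 2*I*l^2 + 34*l - 15*I*l - 30*I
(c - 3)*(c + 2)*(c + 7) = c^3 + 6*c^2 - 13*c - 42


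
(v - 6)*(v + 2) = v^2 - 4*v - 12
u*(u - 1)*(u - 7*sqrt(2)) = u^3 - 7*sqrt(2)*u^2 - u^2 + 7*sqrt(2)*u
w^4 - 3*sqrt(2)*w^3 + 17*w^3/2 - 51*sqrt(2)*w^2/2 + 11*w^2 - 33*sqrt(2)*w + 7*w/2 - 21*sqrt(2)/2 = (w + 1/2)*(w + 1)*(w + 7)*(w - 3*sqrt(2))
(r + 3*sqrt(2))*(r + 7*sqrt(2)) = r^2 + 10*sqrt(2)*r + 42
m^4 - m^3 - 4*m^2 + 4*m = m*(m - 2)*(m - 1)*(m + 2)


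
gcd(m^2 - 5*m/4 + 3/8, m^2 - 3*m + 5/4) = m - 1/2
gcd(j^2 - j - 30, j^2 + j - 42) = j - 6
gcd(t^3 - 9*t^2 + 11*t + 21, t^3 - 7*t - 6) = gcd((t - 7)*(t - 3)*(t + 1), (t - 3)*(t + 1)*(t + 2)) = t^2 - 2*t - 3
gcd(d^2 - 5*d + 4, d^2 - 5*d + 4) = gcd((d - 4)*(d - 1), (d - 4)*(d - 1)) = d^2 - 5*d + 4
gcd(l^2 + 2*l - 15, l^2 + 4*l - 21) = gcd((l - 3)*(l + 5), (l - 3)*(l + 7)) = l - 3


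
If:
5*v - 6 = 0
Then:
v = 6/5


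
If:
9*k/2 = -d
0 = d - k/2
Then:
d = 0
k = 0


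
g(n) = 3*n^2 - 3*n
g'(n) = 6*n - 3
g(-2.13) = 20.00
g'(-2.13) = -15.78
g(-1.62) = 12.73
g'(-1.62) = -12.72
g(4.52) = 47.73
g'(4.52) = 24.12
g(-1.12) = 7.12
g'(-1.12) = -9.72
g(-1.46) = 10.77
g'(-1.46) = -11.76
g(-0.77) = 4.09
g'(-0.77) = -7.62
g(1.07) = 0.22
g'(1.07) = 3.42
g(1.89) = 5.05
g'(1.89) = 8.34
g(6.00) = 90.00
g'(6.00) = 33.00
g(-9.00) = 270.00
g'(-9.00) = -57.00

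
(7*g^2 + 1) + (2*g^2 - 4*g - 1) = 9*g^2 - 4*g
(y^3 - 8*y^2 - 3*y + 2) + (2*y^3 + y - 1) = 3*y^3 - 8*y^2 - 2*y + 1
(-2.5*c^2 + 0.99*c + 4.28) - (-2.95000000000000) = -2.5*c^2 + 0.99*c + 7.23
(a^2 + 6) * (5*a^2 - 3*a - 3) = 5*a^4 - 3*a^3 + 27*a^2 - 18*a - 18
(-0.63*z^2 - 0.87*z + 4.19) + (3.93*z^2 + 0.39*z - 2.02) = 3.3*z^2 - 0.48*z + 2.17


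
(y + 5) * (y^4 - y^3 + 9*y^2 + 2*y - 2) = y^5 + 4*y^4 + 4*y^3 + 47*y^2 + 8*y - 10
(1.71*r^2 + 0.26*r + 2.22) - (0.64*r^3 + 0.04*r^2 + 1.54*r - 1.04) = -0.64*r^3 + 1.67*r^2 - 1.28*r + 3.26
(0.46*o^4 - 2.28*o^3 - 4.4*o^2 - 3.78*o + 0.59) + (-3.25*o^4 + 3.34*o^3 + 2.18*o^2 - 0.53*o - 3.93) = -2.79*o^4 + 1.06*o^3 - 2.22*o^2 - 4.31*o - 3.34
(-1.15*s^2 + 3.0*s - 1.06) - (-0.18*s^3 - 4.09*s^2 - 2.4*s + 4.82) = 0.18*s^3 + 2.94*s^2 + 5.4*s - 5.88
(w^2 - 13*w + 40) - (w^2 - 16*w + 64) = 3*w - 24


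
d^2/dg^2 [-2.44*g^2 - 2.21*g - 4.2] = -4.88000000000000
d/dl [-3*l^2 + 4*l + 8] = 4 - 6*l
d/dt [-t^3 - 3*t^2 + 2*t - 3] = -3*t^2 - 6*t + 2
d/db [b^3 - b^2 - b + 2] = 3*b^2 - 2*b - 1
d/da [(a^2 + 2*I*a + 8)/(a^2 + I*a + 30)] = (-I*a^2 + 44*a + 52*I)/(a^4 + 2*I*a^3 + 59*a^2 + 60*I*a + 900)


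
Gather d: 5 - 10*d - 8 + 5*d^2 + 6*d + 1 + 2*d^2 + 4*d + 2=7*d^2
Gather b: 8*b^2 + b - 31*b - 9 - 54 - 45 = 8*b^2 - 30*b - 108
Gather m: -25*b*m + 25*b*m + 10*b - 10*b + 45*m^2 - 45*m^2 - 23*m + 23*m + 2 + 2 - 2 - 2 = 0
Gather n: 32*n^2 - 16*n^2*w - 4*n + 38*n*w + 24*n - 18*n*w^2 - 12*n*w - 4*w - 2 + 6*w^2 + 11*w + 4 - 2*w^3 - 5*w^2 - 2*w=n^2*(32 - 16*w) + n*(-18*w^2 + 26*w + 20) - 2*w^3 + w^2 + 5*w + 2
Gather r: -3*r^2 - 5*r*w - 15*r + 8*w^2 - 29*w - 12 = -3*r^2 + r*(-5*w - 15) + 8*w^2 - 29*w - 12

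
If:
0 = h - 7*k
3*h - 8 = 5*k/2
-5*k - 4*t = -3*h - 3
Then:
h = 112/37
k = 16/37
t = 367/148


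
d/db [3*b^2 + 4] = 6*b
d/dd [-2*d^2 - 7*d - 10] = -4*d - 7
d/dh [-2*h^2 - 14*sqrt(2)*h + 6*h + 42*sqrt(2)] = -4*h - 14*sqrt(2) + 6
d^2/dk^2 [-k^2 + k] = -2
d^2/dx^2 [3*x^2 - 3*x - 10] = 6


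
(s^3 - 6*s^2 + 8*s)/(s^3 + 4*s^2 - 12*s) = (s - 4)/(s + 6)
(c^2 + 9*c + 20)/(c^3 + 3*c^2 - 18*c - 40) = (c + 4)/(c^2 - 2*c - 8)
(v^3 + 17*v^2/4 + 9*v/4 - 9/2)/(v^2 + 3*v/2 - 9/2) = (4*v^2 + 5*v - 6)/(2*(2*v - 3))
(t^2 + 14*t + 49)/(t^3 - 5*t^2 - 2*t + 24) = (t^2 + 14*t + 49)/(t^3 - 5*t^2 - 2*t + 24)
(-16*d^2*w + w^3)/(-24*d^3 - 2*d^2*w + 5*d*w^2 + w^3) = w*(-4*d + w)/(-6*d^2 + d*w + w^2)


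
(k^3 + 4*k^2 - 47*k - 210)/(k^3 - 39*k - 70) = (k + 6)/(k + 2)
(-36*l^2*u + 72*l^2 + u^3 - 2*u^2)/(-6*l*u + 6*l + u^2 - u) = (6*l*u - 12*l + u^2 - 2*u)/(u - 1)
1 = 1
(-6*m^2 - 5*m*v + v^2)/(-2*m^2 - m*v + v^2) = (-6*m + v)/(-2*m + v)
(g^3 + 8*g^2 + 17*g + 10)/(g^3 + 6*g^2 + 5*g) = (g + 2)/g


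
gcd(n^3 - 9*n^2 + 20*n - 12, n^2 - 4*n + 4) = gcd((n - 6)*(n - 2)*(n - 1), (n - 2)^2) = n - 2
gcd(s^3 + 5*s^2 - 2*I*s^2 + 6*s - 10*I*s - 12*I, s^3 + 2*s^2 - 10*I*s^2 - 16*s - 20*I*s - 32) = s^2 + s*(2 - 2*I) - 4*I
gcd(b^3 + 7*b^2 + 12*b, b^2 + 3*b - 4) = b + 4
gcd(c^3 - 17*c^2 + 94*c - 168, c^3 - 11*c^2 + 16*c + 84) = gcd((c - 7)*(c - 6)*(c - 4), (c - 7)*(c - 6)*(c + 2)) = c^2 - 13*c + 42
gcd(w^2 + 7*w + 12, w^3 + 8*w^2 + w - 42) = w + 3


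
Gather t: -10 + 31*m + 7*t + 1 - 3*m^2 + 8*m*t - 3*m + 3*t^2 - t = -3*m^2 + 28*m + 3*t^2 + t*(8*m + 6) - 9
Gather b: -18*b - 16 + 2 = -18*b - 14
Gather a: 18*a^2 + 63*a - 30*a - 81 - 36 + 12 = 18*a^2 + 33*a - 105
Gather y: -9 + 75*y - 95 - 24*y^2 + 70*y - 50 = -24*y^2 + 145*y - 154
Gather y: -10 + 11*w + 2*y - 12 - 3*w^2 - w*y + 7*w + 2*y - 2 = -3*w^2 + 18*w + y*(4 - w) - 24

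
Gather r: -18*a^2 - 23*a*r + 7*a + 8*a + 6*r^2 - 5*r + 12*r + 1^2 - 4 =-18*a^2 + 15*a + 6*r^2 + r*(7 - 23*a) - 3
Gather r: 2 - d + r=-d + r + 2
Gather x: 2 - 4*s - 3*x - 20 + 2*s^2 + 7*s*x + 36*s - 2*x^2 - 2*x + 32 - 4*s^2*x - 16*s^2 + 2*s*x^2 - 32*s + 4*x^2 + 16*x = -14*s^2 + x^2*(2*s + 2) + x*(-4*s^2 + 7*s + 11) + 14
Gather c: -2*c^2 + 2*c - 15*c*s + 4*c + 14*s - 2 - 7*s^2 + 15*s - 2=-2*c^2 + c*(6 - 15*s) - 7*s^2 + 29*s - 4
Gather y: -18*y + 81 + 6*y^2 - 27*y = 6*y^2 - 45*y + 81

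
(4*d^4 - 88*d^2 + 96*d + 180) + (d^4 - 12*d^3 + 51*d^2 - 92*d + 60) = 5*d^4 - 12*d^3 - 37*d^2 + 4*d + 240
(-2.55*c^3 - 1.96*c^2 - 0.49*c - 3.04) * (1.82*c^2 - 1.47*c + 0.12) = -4.641*c^5 + 0.181299999999999*c^4 + 1.6834*c^3 - 5.0477*c^2 + 4.41*c - 0.3648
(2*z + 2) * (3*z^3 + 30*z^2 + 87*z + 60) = 6*z^4 + 66*z^3 + 234*z^2 + 294*z + 120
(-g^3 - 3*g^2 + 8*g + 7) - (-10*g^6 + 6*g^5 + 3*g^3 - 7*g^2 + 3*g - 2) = 10*g^6 - 6*g^5 - 4*g^3 + 4*g^2 + 5*g + 9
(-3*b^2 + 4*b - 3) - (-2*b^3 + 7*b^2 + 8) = 2*b^3 - 10*b^2 + 4*b - 11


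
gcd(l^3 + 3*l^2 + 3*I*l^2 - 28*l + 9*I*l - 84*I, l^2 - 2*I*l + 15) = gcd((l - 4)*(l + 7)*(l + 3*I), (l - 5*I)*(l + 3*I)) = l + 3*I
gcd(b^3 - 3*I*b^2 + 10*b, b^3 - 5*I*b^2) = b^2 - 5*I*b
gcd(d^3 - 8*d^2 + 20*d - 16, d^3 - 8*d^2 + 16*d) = d - 4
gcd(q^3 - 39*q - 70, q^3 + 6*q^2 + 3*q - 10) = q^2 + 7*q + 10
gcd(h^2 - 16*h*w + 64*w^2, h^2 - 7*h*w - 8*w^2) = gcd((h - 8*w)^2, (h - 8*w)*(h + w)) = -h + 8*w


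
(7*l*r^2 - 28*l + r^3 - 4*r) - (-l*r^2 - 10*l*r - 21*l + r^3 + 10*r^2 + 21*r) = 8*l*r^2 + 10*l*r - 7*l - 10*r^2 - 25*r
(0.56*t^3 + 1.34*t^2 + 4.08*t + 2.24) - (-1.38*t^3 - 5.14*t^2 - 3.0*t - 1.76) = 1.94*t^3 + 6.48*t^2 + 7.08*t + 4.0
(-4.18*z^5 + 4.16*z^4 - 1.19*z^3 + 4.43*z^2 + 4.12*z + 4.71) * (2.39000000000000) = -9.9902*z^5 + 9.9424*z^4 - 2.8441*z^3 + 10.5877*z^2 + 9.8468*z + 11.2569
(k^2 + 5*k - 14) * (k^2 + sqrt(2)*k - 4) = k^4 + sqrt(2)*k^3 + 5*k^3 - 18*k^2 + 5*sqrt(2)*k^2 - 20*k - 14*sqrt(2)*k + 56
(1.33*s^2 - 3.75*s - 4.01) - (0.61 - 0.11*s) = 1.33*s^2 - 3.64*s - 4.62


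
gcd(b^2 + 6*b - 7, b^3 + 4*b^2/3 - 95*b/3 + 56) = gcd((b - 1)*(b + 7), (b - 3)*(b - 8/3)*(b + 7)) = b + 7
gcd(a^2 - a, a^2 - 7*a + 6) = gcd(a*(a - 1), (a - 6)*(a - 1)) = a - 1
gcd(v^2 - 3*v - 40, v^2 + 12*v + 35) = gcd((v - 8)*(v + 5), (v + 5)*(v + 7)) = v + 5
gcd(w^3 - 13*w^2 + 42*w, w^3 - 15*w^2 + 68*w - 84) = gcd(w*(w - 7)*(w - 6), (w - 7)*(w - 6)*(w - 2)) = w^2 - 13*w + 42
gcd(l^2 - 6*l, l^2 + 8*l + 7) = 1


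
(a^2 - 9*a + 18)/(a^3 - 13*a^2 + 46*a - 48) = (a - 6)/(a^2 - 10*a + 16)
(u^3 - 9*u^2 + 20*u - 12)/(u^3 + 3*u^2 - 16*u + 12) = (u - 6)/(u + 6)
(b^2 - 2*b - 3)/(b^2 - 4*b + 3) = (b + 1)/(b - 1)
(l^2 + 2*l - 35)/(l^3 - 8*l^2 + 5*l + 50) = (l + 7)/(l^2 - 3*l - 10)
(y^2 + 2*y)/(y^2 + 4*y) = (y + 2)/(y + 4)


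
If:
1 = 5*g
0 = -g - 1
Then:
No Solution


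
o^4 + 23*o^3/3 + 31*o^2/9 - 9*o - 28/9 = (o - 1)*(o + 1/3)*(o + 4/3)*(o + 7)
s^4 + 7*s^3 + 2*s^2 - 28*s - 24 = (s - 2)*(s + 1)*(s + 2)*(s + 6)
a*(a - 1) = a^2 - a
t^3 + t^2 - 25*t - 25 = (t - 5)*(t + 1)*(t + 5)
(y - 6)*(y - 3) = y^2 - 9*y + 18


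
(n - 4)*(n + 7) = n^2 + 3*n - 28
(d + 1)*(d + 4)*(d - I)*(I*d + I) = I*d^4 + d^3 + 6*I*d^3 + 6*d^2 + 9*I*d^2 + 9*d + 4*I*d + 4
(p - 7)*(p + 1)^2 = p^3 - 5*p^2 - 13*p - 7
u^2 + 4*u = u*(u + 4)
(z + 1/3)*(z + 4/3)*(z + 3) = z^3 + 14*z^2/3 + 49*z/9 + 4/3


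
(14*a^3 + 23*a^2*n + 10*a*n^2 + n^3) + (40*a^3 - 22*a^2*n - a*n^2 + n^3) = 54*a^3 + a^2*n + 9*a*n^2 + 2*n^3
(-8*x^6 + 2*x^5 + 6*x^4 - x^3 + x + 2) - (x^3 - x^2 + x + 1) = -8*x^6 + 2*x^5 + 6*x^4 - 2*x^3 + x^2 + 1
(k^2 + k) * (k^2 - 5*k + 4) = k^4 - 4*k^3 - k^2 + 4*k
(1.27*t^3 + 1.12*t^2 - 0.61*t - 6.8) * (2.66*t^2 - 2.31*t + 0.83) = 3.3782*t^5 + 0.0455000000000005*t^4 - 3.1557*t^3 - 15.7493*t^2 + 15.2017*t - 5.644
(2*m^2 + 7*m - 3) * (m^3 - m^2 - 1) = 2*m^5 + 5*m^4 - 10*m^3 + m^2 - 7*m + 3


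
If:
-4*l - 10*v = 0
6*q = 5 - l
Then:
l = -5*v/2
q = 5*v/12 + 5/6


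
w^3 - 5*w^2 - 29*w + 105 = (w - 7)*(w - 3)*(w + 5)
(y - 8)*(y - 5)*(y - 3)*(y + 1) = y^4 - 15*y^3 + 63*y^2 - 41*y - 120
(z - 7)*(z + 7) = z^2 - 49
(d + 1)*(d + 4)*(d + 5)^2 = d^4 + 15*d^3 + 79*d^2 + 165*d + 100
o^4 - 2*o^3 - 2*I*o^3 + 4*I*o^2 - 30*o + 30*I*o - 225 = (o - 5)*(o + 3)*(o - 5*I)*(o + 3*I)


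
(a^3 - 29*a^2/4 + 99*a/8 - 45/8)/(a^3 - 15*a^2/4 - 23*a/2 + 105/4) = (8*a^2 - 18*a + 9)/(2*(4*a^2 + 5*a - 21))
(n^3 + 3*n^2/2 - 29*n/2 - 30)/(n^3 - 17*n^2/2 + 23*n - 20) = (2*n^2 + 11*n + 15)/(2*n^2 - 9*n + 10)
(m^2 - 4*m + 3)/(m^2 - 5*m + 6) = (m - 1)/(m - 2)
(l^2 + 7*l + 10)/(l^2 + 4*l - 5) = (l + 2)/(l - 1)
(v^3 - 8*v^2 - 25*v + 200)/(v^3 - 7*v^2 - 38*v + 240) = (v + 5)/(v + 6)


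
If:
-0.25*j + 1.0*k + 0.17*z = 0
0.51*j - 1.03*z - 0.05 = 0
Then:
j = 2.01960784313725*z + 0.0980392156862745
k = 0.334901960784314*z + 0.0245098039215686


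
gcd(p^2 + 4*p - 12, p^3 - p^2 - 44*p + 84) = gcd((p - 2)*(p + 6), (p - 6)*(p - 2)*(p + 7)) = p - 2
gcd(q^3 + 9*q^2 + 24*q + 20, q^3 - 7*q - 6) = q + 2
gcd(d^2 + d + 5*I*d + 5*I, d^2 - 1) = d + 1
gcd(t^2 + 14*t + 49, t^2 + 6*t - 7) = t + 7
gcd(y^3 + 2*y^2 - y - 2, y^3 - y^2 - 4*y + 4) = y^2 + y - 2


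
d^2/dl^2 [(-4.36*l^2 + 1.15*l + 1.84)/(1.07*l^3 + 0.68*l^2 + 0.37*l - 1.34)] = (-9.98352800000001*l^6 + 7.89981*l^5 + 40.656576*l^4 - 63.751706*l^3 + 5.42508*l^2 + 24.894096*l - 10.660284)/(1.225043*l^9 + 2.335596*l^8 + 2.755143*l^7 - 2.672794*l^6 - 4.897191*l^5 - 4.762608*l^4 + 3.791665*l^3 + 3.112686*l^2 + 1.993116*l - 2.406104)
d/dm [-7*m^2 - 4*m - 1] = -14*m - 4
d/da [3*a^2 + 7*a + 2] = 6*a + 7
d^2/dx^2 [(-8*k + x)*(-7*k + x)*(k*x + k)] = 2*k*(-15*k + 3*x + 1)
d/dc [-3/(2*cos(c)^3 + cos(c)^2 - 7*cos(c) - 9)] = 12*(-6*cos(c)^2 - 2*cos(c) + 7)*sin(c)/(-11*cos(c) + cos(2*c) + cos(3*c) - 17)^2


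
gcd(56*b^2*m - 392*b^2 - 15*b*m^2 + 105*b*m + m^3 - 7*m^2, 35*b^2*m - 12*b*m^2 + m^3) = 7*b - m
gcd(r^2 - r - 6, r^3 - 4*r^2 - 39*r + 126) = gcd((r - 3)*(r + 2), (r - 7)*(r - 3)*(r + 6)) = r - 3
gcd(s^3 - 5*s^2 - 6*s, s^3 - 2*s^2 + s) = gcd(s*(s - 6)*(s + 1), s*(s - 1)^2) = s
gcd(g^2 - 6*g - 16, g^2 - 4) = g + 2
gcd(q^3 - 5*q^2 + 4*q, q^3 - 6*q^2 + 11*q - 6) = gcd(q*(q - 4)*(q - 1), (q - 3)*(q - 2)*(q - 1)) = q - 1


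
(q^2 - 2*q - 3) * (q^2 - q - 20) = q^4 - 3*q^3 - 21*q^2 + 43*q + 60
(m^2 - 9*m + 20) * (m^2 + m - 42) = m^4 - 8*m^3 - 31*m^2 + 398*m - 840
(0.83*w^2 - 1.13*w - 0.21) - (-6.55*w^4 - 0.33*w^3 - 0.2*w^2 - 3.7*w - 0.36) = 6.55*w^4 + 0.33*w^3 + 1.03*w^2 + 2.57*w + 0.15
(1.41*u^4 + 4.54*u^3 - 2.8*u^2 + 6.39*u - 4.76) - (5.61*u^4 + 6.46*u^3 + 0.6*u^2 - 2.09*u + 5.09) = -4.2*u^4 - 1.92*u^3 - 3.4*u^2 + 8.48*u - 9.85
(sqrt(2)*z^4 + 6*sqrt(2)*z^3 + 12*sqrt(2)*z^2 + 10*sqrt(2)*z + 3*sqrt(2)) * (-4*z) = -4*sqrt(2)*z^5 - 24*sqrt(2)*z^4 - 48*sqrt(2)*z^3 - 40*sqrt(2)*z^2 - 12*sqrt(2)*z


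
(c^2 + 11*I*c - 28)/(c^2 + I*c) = (c^2 + 11*I*c - 28)/(c*(c + I))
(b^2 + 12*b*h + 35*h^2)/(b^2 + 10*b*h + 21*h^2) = (b + 5*h)/(b + 3*h)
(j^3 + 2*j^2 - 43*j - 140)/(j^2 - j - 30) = (j^2 - 3*j - 28)/(j - 6)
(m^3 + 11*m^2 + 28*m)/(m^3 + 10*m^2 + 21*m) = (m + 4)/(m + 3)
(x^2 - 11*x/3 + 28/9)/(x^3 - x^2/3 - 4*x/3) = (x - 7/3)/(x*(x + 1))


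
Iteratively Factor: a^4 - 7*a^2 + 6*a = (a - 2)*(a^3 + 2*a^2 - 3*a) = a*(a - 2)*(a^2 + 2*a - 3) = a*(a - 2)*(a - 1)*(a + 3)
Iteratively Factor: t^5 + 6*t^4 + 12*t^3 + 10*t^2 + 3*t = (t + 3)*(t^4 + 3*t^3 + 3*t^2 + t) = (t + 1)*(t + 3)*(t^3 + 2*t^2 + t) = (t + 1)^2*(t + 3)*(t^2 + t) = (t + 1)^3*(t + 3)*(t)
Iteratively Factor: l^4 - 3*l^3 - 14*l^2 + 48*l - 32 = (l - 2)*(l^3 - l^2 - 16*l + 16) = (l - 2)*(l - 1)*(l^2 - 16) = (l - 2)*(l - 1)*(l + 4)*(l - 4)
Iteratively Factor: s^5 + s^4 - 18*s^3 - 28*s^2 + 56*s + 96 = (s + 3)*(s^4 - 2*s^3 - 12*s^2 + 8*s + 32) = (s + 2)*(s + 3)*(s^3 - 4*s^2 - 4*s + 16) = (s + 2)^2*(s + 3)*(s^2 - 6*s + 8) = (s - 4)*(s + 2)^2*(s + 3)*(s - 2)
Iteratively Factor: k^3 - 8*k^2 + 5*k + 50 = (k + 2)*(k^2 - 10*k + 25) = (k - 5)*(k + 2)*(k - 5)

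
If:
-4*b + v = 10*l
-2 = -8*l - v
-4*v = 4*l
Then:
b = -11/14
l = 2/7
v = -2/7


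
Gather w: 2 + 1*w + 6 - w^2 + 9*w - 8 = -w^2 + 10*w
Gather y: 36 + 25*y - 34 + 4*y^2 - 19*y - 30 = 4*y^2 + 6*y - 28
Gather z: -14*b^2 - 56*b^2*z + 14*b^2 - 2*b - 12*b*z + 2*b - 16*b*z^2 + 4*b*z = -16*b*z^2 + z*(-56*b^2 - 8*b)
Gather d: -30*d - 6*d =-36*d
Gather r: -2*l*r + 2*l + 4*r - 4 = 2*l + r*(4 - 2*l) - 4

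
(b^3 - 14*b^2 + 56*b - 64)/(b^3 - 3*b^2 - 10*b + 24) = (b - 8)/(b + 3)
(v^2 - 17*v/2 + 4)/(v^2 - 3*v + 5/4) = 2*(v - 8)/(2*v - 5)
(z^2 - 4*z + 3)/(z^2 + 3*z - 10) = (z^2 - 4*z + 3)/(z^2 + 3*z - 10)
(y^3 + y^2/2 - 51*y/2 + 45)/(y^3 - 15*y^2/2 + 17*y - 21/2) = (2*y^2 + 7*y - 30)/(2*y^2 - 9*y + 7)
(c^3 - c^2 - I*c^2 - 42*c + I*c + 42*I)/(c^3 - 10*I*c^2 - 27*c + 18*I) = (c^2 - c - 42)/(c^2 - 9*I*c - 18)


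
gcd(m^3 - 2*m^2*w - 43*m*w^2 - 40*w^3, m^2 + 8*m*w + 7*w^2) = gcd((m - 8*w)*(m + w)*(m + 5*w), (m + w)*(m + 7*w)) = m + w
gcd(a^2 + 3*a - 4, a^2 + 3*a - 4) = a^2 + 3*a - 4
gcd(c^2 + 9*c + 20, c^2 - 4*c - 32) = c + 4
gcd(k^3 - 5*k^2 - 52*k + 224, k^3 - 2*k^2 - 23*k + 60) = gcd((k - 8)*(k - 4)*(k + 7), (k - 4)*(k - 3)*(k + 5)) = k - 4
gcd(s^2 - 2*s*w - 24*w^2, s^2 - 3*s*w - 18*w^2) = s - 6*w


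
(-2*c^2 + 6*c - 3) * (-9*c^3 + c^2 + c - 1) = 18*c^5 - 56*c^4 + 31*c^3 + 5*c^2 - 9*c + 3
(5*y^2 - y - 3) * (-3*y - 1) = -15*y^3 - 2*y^2 + 10*y + 3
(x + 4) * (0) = 0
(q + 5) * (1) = q + 5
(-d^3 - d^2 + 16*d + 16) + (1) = -d^3 - d^2 + 16*d + 17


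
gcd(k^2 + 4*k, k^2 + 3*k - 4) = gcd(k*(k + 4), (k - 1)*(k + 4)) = k + 4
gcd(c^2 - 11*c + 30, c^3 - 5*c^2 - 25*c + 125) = c - 5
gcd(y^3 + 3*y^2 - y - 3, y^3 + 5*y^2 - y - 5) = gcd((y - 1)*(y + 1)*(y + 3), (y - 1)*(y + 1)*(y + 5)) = y^2 - 1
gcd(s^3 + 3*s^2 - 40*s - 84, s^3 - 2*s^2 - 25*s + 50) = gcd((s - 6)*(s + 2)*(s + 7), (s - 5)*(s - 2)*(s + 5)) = 1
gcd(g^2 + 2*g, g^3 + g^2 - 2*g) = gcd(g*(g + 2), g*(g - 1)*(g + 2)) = g^2 + 2*g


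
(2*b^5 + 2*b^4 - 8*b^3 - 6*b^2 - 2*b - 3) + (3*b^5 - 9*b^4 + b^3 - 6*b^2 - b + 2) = 5*b^5 - 7*b^4 - 7*b^3 - 12*b^2 - 3*b - 1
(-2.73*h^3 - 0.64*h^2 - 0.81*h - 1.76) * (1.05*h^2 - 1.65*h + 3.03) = -2.8665*h^5 + 3.8325*h^4 - 8.0664*h^3 - 2.4507*h^2 + 0.4497*h - 5.3328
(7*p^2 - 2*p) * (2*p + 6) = 14*p^3 + 38*p^2 - 12*p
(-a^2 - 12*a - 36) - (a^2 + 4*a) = -2*a^2 - 16*a - 36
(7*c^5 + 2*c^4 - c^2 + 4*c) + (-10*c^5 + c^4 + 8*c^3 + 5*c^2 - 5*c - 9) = -3*c^5 + 3*c^4 + 8*c^3 + 4*c^2 - c - 9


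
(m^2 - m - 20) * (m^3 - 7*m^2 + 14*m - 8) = m^5 - 8*m^4 + m^3 + 118*m^2 - 272*m + 160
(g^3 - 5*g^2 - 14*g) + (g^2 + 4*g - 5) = g^3 - 4*g^2 - 10*g - 5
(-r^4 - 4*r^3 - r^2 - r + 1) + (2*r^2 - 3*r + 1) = -r^4 - 4*r^3 + r^2 - 4*r + 2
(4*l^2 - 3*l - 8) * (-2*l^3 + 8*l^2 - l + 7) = -8*l^5 + 38*l^4 - 12*l^3 - 33*l^2 - 13*l - 56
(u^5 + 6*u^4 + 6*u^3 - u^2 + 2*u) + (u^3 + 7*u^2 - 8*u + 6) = u^5 + 6*u^4 + 7*u^3 + 6*u^2 - 6*u + 6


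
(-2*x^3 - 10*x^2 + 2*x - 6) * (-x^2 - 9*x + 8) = 2*x^5 + 28*x^4 + 72*x^3 - 92*x^2 + 70*x - 48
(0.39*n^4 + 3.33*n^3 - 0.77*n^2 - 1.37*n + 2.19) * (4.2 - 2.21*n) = -0.8619*n^5 - 5.7213*n^4 + 15.6877*n^3 - 0.2063*n^2 - 10.5939*n + 9.198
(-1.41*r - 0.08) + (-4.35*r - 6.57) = -5.76*r - 6.65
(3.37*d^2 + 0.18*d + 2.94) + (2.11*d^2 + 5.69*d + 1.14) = 5.48*d^2 + 5.87*d + 4.08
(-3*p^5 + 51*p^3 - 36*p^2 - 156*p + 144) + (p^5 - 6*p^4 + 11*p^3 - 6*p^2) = -2*p^5 - 6*p^4 + 62*p^3 - 42*p^2 - 156*p + 144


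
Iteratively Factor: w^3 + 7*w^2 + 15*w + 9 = (w + 1)*(w^2 + 6*w + 9) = (w + 1)*(w + 3)*(w + 3)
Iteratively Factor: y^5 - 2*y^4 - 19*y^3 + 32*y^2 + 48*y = (y - 4)*(y^4 + 2*y^3 - 11*y^2 - 12*y) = (y - 4)*(y + 1)*(y^3 + y^2 - 12*y) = y*(y - 4)*(y + 1)*(y^2 + y - 12) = y*(y - 4)*(y + 1)*(y + 4)*(y - 3)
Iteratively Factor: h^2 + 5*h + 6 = (h + 3)*(h + 2)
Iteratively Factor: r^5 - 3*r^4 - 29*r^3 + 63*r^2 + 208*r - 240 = (r - 4)*(r^4 + r^3 - 25*r^2 - 37*r + 60) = (r - 4)*(r + 4)*(r^3 - 3*r^2 - 13*r + 15) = (r - 4)*(r - 1)*(r + 4)*(r^2 - 2*r - 15) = (r - 4)*(r - 1)*(r + 3)*(r + 4)*(r - 5)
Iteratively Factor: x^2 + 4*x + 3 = (x + 1)*(x + 3)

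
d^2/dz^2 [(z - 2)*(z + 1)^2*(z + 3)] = 12*z^2 + 18*z - 6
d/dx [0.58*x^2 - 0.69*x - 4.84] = 1.16*x - 0.69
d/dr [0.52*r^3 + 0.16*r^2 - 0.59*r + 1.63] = 1.56*r^2 + 0.32*r - 0.59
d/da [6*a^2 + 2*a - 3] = 12*a + 2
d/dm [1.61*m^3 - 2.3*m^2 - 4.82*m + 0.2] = 4.83*m^2 - 4.6*m - 4.82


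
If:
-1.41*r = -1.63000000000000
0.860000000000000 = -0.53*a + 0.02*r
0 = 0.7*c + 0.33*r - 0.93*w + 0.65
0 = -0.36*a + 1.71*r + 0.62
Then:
No Solution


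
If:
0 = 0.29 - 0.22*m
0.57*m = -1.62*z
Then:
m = 1.32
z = -0.46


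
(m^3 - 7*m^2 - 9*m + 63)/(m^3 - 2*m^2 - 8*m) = (-m^3 + 7*m^2 + 9*m - 63)/(m*(-m^2 + 2*m + 8))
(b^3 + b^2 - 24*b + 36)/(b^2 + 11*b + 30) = (b^2 - 5*b + 6)/(b + 5)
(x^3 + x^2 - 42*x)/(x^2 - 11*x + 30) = x*(x + 7)/(x - 5)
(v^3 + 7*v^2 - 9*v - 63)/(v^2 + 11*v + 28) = (v^2 - 9)/(v + 4)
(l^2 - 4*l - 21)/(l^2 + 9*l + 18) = (l - 7)/(l + 6)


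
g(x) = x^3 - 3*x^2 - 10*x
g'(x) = 3*x^2 - 6*x - 10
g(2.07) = -24.68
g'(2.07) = -9.57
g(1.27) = -15.49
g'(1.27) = -12.78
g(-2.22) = -3.53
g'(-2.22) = 18.11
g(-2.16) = -2.47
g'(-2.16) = 16.96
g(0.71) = -8.25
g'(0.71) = -12.75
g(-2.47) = -8.67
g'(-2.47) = 23.12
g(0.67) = -7.75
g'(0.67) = -12.67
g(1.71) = -20.87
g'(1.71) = -11.49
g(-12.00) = -2040.00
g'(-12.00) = 494.00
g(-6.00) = -264.00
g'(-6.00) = 134.00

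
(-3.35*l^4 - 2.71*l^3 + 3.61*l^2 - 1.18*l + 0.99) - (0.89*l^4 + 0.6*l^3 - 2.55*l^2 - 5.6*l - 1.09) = -4.24*l^4 - 3.31*l^3 + 6.16*l^2 + 4.42*l + 2.08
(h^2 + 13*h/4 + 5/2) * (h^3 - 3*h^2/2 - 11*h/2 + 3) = h^5 + 7*h^4/4 - 63*h^3/8 - 149*h^2/8 - 4*h + 15/2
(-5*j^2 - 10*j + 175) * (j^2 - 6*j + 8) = -5*j^4 + 20*j^3 + 195*j^2 - 1130*j + 1400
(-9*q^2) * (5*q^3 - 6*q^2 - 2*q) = -45*q^5 + 54*q^4 + 18*q^3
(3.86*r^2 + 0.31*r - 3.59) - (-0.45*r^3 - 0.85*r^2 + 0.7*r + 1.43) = 0.45*r^3 + 4.71*r^2 - 0.39*r - 5.02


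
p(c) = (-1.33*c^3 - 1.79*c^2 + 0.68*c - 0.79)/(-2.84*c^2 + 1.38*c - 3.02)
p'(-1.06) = 0.24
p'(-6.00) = 0.47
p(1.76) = 1.32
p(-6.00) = -1.92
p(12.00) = 6.45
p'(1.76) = 0.70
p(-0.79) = 0.30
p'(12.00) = 0.47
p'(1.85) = 0.69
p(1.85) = 1.38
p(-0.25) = 0.30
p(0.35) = 0.29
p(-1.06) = 0.25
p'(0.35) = 0.31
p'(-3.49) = 0.46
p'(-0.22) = -0.15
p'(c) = (5.68*c - 1.38)*(-1.33*c^3 - 1.79*c^2 + 0.68*c - 0.79)/(-2.84*c^2 + 1.38*c - 3.02)^2 + (-3.99*c^2 - 3.58*c + 0.68)/(-2.84*c^2 + 1.38*c - 3.02) = (3.7772*c^4 - 3.6708*c^3 + 11.5108*c^2 + 6.3244*c - 0.9634)/(8.0656*c^4 - 7.8384*c^3 + 19.058*c^2 - 8.3352*c + 9.1204)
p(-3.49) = -0.74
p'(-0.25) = -0.14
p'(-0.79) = 0.13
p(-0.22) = 0.29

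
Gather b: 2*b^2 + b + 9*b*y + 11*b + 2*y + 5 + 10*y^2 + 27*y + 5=2*b^2 + b*(9*y + 12) + 10*y^2 + 29*y + 10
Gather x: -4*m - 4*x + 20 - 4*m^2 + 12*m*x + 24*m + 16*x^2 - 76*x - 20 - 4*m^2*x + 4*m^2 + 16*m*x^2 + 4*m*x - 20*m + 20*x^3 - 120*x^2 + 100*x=20*x^3 + x^2*(16*m - 104) + x*(-4*m^2 + 16*m + 20)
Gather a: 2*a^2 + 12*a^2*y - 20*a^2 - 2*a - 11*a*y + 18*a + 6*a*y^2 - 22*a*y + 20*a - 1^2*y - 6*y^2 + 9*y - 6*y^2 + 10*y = a^2*(12*y - 18) + a*(6*y^2 - 33*y + 36) - 12*y^2 + 18*y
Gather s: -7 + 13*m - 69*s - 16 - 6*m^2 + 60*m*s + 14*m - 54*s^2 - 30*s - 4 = -6*m^2 + 27*m - 54*s^2 + s*(60*m - 99) - 27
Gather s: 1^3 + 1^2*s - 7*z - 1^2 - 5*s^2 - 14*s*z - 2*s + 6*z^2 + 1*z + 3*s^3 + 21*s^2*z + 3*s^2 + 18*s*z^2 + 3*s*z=3*s^3 + s^2*(21*z - 2) + s*(18*z^2 - 11*z - 1) + 6*z^2 - 6*z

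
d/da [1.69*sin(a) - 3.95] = 1.69*cos(a)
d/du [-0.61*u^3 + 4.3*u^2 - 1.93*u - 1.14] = -1.83*u^2 + 8.6*u - 1.93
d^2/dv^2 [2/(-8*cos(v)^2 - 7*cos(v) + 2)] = 2*(256*sin(v)^4 - 241*sin(v)^2 - 196*cos(v) + 42*cos(3*v) - 145)/(-8*sin(v)^2 + 7*cos(v) + 6)^3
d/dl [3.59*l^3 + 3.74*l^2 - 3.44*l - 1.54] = 10.77*l^2 + 7.48*l - 3.44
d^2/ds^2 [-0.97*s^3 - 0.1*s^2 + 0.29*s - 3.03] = -5.82*s - 0.2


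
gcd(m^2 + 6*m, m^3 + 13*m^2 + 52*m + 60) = m + 6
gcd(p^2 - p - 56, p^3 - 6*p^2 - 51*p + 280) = p^2 - p - 56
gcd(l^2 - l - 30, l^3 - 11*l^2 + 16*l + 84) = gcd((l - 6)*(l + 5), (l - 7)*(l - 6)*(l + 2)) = l - 6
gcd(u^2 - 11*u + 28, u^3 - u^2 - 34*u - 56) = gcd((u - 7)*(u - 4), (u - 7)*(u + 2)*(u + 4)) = u - 7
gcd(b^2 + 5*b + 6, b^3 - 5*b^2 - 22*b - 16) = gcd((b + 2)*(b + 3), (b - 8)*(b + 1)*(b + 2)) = b + 2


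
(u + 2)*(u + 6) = u^2 + 8*u + 12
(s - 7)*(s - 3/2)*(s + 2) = s^3 - 13*s^2/2 - 13*s/2 + 21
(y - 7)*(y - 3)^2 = y^3 - 13*y^2 + 51*y - 63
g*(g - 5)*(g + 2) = g^3 - 3*g^2 - 10*g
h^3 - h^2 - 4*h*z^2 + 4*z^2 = (h - 1)*(h - 2*z)*(h + 2*z)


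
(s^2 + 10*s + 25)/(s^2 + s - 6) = (s^2 + 10*s + 25)/(s^2 + s - 6)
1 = 1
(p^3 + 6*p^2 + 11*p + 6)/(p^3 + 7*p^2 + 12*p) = (p^2 + 3*p + 2)/(p*(p + 4))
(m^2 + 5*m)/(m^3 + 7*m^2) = (m + 5)/(m*(m + 7))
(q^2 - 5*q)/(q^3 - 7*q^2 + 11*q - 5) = q/(q^2 - 2*q + 1)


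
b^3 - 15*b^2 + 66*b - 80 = (b - 8)*(b - 5)*(b - 2)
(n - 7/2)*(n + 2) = n^2 - 3*n/2 - 7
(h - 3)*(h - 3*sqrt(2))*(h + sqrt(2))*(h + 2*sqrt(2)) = h^4 - 3*h^3 - 14*h^2 - 12*sqrt(2)*h + 42*h + 36*sqrt(2)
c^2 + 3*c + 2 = (c + 1)*(c + 2)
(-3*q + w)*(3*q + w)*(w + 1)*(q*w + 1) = -9*q^3*w^2 - 9*q^3*w - 9*q^2*w - 9*q^2 + q*w^4 + q*w^3 + w^3 + w^2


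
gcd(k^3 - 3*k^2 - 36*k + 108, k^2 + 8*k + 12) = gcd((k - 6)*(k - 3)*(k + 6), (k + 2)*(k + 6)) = k + 6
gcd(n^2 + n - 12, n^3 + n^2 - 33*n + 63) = n - 3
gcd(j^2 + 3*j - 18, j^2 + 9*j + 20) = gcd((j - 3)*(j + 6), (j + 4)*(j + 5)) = 1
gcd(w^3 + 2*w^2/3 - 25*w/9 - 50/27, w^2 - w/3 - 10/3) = w + 5/3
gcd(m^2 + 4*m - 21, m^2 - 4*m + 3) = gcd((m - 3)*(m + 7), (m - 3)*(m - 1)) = m - 3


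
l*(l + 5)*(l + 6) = l^3 + 11*l^2 + 30*l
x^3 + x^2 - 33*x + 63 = (x - 3)^2*(x + 7)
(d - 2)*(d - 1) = d^2 - 3*d + 2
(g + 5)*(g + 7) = g^2 + 12*g + 35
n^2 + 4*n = n*(n + 4)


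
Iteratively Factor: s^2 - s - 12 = (s - 4)*(s + 3)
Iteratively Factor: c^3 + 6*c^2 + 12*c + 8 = (c + 2)*(c^2 + 4*c + 4) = (c + 2)^2*(c + 2)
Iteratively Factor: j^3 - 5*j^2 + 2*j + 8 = (j - 4)*(j^2 - j - 2) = (j - 4)*(j - 2)*(j + 1)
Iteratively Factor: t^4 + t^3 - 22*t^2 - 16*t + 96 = (t - 4)*(t^3 + 5*t^2 - 2*t - 24) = (t - 4)*(t + 3)*(t^2 + 2*t - 8) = (t - 4)*(t - 2)*(t + 3)*(t + 4)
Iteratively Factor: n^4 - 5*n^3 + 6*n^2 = (n - 3)*(n^3 - 2*n^2) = n*(n - 3)*(n^2 - 2*n) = n^2*(n - 3)*(n - 2)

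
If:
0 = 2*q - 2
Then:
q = 1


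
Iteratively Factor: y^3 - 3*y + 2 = (y + 2)*(y^2 - 2*y + 1) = (y - 1)*(y + 2)*(y - 1)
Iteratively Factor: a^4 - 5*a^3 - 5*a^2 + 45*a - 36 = (a + 3)*(a^3 - 8*a^2 + 19*a - 12) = (a - 3)*(a + 3)*(a^2 - 5*a + 4) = (a - 3)*(a - 1)*(a + 3)*(a - 4)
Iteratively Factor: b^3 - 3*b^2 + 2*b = (b - 2)*(b^2 - b) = b*(b - 2)*(b - 1)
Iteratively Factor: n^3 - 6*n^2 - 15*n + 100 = (n - 5)*(n^2 - n - 20) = (n - 5)*(n + 4)*(n - 5)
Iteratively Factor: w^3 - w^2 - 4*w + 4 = (w - 2)*(w^2 + w - 2) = (w - 2)*(w - 1)*(w + 2)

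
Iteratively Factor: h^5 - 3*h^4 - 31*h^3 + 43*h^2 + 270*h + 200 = (h + 2)*(h^4 - 5*h^3 - 21*h^2 + 85*h + 100) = (h - 5)*(h + 2)*(h^3 - 21*h - 20) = (h - 5)^2*(h + 2)*(h^2 + 5*h + 4) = (h - 5)^2*(h + 1)*(h + 2)*(h + 4)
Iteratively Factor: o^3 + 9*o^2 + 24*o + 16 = (o + 4)*(o^2 + 5*o + 4) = (o + 4)^2*(o + 1)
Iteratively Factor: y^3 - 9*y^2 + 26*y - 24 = (y - 3)*(y^2 - 6*y + 8) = (y - 3)*(y - 2)*(y - 4)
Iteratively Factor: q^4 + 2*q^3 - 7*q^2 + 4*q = (q - 1)*(q^3 + 3*q^2 - 4*q) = (q - 1)^2*(q^2 + 4*q) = q*(q - 1)^2*(q + 4)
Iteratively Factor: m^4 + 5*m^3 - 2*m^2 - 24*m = (m + 4)*(m^3 + m^2 - 6*m) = m*(m + 4)*(m^2 + m - 6) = m*(m + 3)*(m + 4)*(m - 2)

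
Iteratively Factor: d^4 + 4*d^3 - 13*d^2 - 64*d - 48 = (d + 3)*(d^3 + d^2 - 16*d - 16) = (d - 4)*(d + 3)*(d^2 + 5*d + 4) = (d - 4)*(d + 1)*(d + 3)*(d + 4)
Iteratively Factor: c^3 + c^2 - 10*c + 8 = (c - 1)*(c^2 + 2*c - 8) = (c - 2)*(c - 1)*(c + 4)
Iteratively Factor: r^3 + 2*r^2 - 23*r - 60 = (r + 3)*(r^2 - r - 20) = (r + 3)*(r + 4)*(r - 5)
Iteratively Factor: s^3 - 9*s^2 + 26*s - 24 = (s - 4)*(s^2 - 5*s + 6) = (s - 4)*(s - 3)*(s - 2)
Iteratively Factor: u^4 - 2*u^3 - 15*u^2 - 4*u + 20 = (u + 2)*(u^3 - 4*u^2 - 7*u + 10) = (u + 2)^2*(u^2 - 6*u + 5) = (u - 1)*(u + 2)^2*(u - 5)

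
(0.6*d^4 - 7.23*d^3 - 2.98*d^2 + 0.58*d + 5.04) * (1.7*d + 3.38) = 1.02*d^5 - 10.263*d^4 - 29.5034*d^3 - 9.0864*d^2 + 10.5284*d + 17.0352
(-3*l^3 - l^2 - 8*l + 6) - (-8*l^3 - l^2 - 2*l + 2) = 5*l^3 - 6*l + 4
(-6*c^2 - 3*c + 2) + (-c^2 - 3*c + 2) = -7*c^2 - 6*c + 4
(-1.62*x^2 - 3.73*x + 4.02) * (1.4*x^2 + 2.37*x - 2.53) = -2.268*x^4 - 9.0614*x^3 + 0.8865*x^2 + 18.9643*x - 10.1706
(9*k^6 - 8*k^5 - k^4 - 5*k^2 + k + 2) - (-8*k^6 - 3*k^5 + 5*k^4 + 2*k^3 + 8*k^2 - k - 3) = 17*k^6 - 5*k^5 - 6*k^4 - 2*k^3 - 13*k^2 + 2*k + 5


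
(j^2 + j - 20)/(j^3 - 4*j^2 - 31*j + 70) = (j - 4)/(j^2 - 9*j + 14)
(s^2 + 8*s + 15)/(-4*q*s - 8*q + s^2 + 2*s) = (-s^2 - 8*s - 15)/(4*q*s + 8*q - s^2 - 2*s)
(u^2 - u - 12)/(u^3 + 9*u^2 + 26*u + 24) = (u - 4)/(u^2 + 6*u + 8)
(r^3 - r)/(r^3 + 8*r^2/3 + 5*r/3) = 3*(r - 1)/(3*r + 5)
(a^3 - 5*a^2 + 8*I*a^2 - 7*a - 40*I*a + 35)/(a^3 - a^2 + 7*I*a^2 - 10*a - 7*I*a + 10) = (a^3 + a^2*(-5 + 8*I) - a*(7 + 40*I) + 35)/(a^3 + a^2*(-1 + 7*I) - a*(10 + 7*I) + 10)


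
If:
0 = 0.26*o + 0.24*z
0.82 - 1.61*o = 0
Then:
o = 0.51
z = -0.55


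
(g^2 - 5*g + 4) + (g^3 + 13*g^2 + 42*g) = g^3 + 14*g^2 + 37*g + 4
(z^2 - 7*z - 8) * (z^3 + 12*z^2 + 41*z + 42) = z^5 + 5*z^4 - 51*z^3 - 341*z^2 - 622*z - 336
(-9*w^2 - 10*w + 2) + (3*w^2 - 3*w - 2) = -6*w^2 - 13*w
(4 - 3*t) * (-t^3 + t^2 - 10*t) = 3*t^4 - 7*t^3 + 34*t^2 - 40*t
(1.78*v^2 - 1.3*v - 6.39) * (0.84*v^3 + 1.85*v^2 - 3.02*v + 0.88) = 1.4952*v^5 + 2.201*v^4 - 13.1482*v^3 - 6.3291*v^2 + 18.1538*v - 5.6232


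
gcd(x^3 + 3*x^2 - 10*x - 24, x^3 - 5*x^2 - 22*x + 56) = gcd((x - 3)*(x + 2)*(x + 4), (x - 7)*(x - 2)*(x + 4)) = x + 4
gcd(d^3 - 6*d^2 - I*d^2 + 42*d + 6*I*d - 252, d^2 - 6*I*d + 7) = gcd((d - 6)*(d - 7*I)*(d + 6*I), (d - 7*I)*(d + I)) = d - 7*I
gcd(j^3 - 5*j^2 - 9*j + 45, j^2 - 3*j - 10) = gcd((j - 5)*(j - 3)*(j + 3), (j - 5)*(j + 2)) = j - 5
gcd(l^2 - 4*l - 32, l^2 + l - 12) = l + 4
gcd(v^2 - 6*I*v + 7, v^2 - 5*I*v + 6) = v + I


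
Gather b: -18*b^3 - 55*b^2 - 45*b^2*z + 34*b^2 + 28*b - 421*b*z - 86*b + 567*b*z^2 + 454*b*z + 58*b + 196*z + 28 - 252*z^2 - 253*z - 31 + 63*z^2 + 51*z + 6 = -18*b^3 + b^2*(-45*z - 21) + b*(567*z^2 + 33*z) - 189*z^2 - 6*z + 3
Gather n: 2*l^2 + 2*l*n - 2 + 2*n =2*l^2 + n*(2*l + 2) - 2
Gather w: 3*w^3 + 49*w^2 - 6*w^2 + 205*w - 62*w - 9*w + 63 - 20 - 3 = 3*w^3 + 43*w^2 + 134*w + 40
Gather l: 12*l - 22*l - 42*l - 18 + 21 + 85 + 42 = 130 - 52*l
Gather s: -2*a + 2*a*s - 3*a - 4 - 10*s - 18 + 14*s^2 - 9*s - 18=-5*a + 14*s^2 + s*(2*a - 19) - 40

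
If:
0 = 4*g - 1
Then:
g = 1/4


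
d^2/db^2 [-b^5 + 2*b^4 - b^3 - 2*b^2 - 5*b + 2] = -20*b^3 + 24*b^2 - 6*b - 4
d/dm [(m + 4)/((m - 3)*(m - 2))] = (-m^2 - 8*m + 26)/(m^4 - 10*m^3 + 37*m^2 - 60*m + 36)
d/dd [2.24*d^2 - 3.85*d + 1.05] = 4.48*d - 3.85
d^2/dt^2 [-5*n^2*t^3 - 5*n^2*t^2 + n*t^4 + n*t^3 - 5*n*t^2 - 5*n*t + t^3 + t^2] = -30*n^2*t - 10*n^2 + 12*n*t^2 + 6*n*t - 10*n + 6*t + 2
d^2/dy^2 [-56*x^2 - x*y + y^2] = 2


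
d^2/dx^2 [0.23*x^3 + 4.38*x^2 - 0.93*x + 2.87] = 1.38*x + 8.76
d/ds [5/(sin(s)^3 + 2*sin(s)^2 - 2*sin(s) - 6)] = 5*(-3*sin(s)^2 - 4*sin(s) + 2)*cos(s)/(sin(s)^3 + 2*sin(s)^2 - 2*sin(s) - 6)^2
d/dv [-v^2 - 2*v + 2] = -2*v - 2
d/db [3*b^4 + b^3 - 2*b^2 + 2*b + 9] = 12*b^3 + 3*b^2 - 4*b + 2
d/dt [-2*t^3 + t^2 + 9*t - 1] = -6*t^2 + 2*t + 9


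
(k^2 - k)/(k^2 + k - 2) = k/(k + 2)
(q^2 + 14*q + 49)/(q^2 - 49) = (q + 7)/(q - 7)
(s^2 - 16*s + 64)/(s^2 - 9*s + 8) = (s - 8)/(s - 1)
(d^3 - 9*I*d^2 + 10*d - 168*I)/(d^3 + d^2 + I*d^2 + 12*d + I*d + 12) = (d^2 - 13*I*d - 42)/(d^2 + d*(1 - 3*I) - 3*I)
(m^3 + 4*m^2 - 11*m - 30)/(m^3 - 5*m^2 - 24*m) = (-m^3 - 4*m^2 + 11*m + 30)/(m*(-m^2 + 5*m + 24))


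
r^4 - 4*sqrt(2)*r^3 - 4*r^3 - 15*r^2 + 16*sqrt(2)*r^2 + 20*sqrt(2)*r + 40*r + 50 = (r - 5)*(r + 1)*(r - 5*sqrt(2))*(r + sqrt(2))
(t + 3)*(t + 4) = t^2 + 7*t + 12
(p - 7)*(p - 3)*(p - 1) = p^3 - 11*p^2 + 31*p - 21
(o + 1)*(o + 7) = o^2 + 8*o + 7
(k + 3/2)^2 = k^2 + 3*k + 9/4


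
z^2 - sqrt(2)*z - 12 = (z - 3*sqrt(2))*(z + 2*sqrt(2))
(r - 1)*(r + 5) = r^2 + 4*r - 5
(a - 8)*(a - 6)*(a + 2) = a^3 - 12*a^2 + 20*a + 96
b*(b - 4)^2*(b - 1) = b^4 - 9*b^3 + 24*b^2 - 16*b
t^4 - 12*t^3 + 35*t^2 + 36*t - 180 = (t - 6)*(t - 5)*(t - 3)*(t + 2)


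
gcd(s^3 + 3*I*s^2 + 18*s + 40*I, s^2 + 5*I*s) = s + 5*I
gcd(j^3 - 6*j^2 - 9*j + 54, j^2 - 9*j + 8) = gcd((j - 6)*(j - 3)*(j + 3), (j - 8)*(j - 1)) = 1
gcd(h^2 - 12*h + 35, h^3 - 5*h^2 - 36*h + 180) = h - 5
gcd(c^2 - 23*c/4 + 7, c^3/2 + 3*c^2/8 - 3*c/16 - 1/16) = 1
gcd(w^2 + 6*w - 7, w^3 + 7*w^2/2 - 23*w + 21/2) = w + 7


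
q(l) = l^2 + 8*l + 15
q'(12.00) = 32.00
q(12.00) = 255.00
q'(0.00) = 8.00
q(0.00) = 15.00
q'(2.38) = 12.76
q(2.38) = 39.70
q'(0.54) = 9.08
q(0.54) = 19.61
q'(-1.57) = 4.86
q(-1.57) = 4.90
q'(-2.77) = 2.46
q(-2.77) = 0.51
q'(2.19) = 12.38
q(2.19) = 37.32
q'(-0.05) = 7.90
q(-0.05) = 14.60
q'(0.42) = 8.84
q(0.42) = 18.54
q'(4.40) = 16.80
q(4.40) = 69.56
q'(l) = 2*l + 8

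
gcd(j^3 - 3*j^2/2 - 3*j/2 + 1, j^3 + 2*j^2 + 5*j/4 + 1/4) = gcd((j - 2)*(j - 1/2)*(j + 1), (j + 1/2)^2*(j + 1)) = j + 1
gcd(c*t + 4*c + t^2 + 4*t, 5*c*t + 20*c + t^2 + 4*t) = t + 4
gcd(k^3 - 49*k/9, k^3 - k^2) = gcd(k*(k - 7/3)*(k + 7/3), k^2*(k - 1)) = k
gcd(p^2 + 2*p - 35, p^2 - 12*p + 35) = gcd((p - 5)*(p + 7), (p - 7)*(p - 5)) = p - 5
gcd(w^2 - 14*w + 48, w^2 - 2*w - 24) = w - 6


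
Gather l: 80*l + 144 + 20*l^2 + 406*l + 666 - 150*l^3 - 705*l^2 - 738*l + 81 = -150*l^3 - 685*l^2 - 252*l + 891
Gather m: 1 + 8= 9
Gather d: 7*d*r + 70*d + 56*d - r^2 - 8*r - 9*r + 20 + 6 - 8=d*(7*r + 126) - r^2 - 17*r + 18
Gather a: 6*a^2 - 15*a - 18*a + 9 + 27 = 6*a^2 - 33*a + 36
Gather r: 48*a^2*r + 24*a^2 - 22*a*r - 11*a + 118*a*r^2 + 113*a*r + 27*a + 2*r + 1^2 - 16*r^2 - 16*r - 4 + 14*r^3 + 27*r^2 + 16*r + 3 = 24*a^2 + 16*a + 14*r^3 + r^2*(118*a + 11) + r*(48*a^2 + 91*a + 2)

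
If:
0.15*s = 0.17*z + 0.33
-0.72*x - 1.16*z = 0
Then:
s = 1.13333333333333*z + 2.2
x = -1.61111111111111*z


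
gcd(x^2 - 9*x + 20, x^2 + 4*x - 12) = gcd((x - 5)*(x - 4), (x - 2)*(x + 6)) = 1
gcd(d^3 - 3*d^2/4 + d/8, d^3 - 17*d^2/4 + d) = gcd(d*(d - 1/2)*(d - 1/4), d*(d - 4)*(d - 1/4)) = d^2 - d/4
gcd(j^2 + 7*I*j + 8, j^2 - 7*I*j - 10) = 1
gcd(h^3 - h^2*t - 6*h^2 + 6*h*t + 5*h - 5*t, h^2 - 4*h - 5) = h - 5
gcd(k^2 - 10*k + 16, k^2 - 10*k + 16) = k^2 - 10*k + 16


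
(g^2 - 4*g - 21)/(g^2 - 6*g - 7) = (g + 3)/(g + 1)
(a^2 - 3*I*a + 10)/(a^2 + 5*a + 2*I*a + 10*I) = (a - 5*I)/(a + 5)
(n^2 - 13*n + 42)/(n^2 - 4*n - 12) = (n - 7)/(n + 2)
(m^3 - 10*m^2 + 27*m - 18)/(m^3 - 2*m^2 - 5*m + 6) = (m - 6)/(m + 2)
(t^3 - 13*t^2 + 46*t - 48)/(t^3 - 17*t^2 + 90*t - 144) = (t - 2)/(t - 6)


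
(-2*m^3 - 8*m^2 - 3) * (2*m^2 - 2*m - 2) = -4*m^5 - 12*m^4 + 20*m^3 + 10*m^2 + 6*m + 6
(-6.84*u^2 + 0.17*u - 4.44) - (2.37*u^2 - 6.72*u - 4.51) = -9.21*u^2 + 6.89*u + 0.0699999999999994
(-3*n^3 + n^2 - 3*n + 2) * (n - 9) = -3*n^4 + 28*n^3 - 12*n^2 + 29*n - 18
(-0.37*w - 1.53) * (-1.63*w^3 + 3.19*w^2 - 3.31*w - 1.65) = 0.6031*w^4 + 1.3136*w^3 - 3.656*w^2 + 5.6748*w + 2.5245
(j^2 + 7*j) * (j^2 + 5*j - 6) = j^4 + 12*j^3 + 29*j^2 - 42*j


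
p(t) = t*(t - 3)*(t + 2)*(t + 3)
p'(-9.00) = -2286.00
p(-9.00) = 4536.00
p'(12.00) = 7542.00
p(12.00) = 22680.00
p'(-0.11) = -15.95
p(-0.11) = 1.87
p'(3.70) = 200.15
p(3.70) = 98.91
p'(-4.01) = -107.26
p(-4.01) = 57.07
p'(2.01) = 2.54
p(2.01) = -39.98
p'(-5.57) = -422.83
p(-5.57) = 437.96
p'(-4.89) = -254.23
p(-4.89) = 210.74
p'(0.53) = -25.26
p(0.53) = -11.69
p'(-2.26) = 7.15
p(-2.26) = -2.29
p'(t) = t*(t - 3)*(t + 2) + t*(t - 3)*(t + 3) + t*(t + 2)*(t + 3) + (t - 3)*(t + 2)*(t + 3)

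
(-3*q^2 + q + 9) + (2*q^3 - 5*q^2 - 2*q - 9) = 2*q^3 - 8*q^2 - q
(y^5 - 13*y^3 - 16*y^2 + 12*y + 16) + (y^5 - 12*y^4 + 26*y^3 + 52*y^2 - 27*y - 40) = 2*y^5 - 12*y^4 + 13*y^3 + 36*y^2 - 15*y - 24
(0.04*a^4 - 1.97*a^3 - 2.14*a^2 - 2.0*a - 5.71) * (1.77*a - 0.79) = 0.0708*a^5 - 3.5185*a^4 - 2.2315*a^3 - 1.8494*a^2 - 8.5267*a + 4.5109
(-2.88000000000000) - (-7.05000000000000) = 4.17000000000000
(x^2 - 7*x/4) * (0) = 0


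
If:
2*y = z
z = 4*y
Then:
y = 0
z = 0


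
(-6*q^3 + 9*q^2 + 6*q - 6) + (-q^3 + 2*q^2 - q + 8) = -7*q^3 + 11*q^2 + 5*q + 2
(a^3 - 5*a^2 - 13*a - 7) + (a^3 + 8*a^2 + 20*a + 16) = 2*a^3 + 3*a^2 + 7*a + 9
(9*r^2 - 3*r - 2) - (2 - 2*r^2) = 11*r^2 - 3*r - 4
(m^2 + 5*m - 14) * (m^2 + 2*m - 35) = m^4 + 7*m^3 - 39*m^2 - 203*m + 490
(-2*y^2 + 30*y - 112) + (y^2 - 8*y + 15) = -y^2 + 22*y - 97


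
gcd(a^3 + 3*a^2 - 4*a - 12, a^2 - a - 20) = 1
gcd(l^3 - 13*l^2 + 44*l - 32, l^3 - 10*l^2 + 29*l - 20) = l^2 - 5*l + 4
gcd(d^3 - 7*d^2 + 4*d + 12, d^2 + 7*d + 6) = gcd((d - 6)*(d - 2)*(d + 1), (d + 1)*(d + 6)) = d + 1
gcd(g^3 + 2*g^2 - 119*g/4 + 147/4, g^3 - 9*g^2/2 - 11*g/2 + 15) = g - 3/2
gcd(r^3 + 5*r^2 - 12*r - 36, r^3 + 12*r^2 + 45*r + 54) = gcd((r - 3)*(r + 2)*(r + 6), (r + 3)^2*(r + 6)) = r + 6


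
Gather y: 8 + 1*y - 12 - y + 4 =0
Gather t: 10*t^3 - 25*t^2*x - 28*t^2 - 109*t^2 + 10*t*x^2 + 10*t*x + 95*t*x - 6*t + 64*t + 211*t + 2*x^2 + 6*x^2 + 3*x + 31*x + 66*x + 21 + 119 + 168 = 10*t^3 + t^2*(-25*x - 137) + t*(10*x^2 + 105*x + 269) + 8*x^2 + 100*x + 308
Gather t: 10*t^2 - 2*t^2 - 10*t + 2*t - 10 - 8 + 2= 8*t^2 - 8*t - 16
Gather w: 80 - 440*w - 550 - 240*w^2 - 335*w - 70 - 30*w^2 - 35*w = -270*w^2 - 810*w - 540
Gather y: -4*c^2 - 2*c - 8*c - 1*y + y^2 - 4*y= -4*c^2 - 10*c + y^2 - 5*y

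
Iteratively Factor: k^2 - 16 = (k + 4)*(k - 4)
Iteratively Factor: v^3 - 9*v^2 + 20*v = (v - 5)*(v^2 - 4*v) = v*(v - 5)*(v - 4)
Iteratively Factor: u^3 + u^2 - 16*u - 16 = (u + 4)*(u^2 - 3*u - 4) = (u - 4)*(u + 4)*(u + 1)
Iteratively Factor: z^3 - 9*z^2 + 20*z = (z)*(z^2 - 9*z + 20) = z*(z - 4)*(z - 5)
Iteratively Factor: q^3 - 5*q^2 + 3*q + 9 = (q + 1)*(q^2 - 6*q + 9) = (q - 3)*(q + 1)*(q - 3)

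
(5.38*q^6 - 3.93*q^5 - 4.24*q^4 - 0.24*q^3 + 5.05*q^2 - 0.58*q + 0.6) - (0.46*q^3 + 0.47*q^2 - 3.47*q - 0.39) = 5.38*q^6 - 3.93*q^5 - 4.24*q^4 - 0.7*q^3 + 4.58*q^2 + 2.89*q + 0.99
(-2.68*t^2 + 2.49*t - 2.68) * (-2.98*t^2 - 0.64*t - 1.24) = 7.9864*t^4 - 5.705*t^3 + 9.716*t^2 - 1.3724*t + 3.3232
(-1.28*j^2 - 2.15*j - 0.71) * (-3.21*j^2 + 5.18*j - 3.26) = 4.1088*j^4 + 0.2711*j^3 - 4.6851*j^2 + 3.3312*j + 2.3146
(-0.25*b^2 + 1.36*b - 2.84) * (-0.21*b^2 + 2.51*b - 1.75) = 0.0525*b^4 - 0.9131*b^3 + 4.4475*b^2 - 9.5084*b + 4.97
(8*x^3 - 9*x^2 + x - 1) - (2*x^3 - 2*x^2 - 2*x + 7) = 6*x^3 - 7*x^2 + 3*x - 8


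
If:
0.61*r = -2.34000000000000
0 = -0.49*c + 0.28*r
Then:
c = -2.19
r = -3.84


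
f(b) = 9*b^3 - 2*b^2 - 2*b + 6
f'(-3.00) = 253.00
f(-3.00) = -249.00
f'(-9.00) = 2221.00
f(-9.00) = -6699.00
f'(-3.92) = 428.57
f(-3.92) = -559.02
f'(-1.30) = 48.83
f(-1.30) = -14.55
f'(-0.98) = 27.85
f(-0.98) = -2.43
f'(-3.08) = 266.45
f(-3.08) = -269.78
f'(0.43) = 1.27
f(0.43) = 5.49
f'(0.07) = -2.15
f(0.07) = 5.85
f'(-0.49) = 6.44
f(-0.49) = 5.44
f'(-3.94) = 432.90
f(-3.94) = -567.63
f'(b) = 27*b^2 - 4*b - 2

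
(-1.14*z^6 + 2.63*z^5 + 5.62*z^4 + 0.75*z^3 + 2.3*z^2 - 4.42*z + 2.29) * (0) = 0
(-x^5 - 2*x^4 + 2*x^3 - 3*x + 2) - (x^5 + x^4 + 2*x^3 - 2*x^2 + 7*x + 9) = -2*x^5 - 3*x^4 + 2*x^2 - 10*x - 7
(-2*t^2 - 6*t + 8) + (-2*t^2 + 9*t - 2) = -4*t^2 + 3*t + 6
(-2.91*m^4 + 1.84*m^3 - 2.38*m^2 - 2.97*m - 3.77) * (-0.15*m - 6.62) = 0.4365*m^5 + 18.9882*m^4 - 11.8238*m^3 + 16.2011*m^2 + 20.2269*m + 24.9574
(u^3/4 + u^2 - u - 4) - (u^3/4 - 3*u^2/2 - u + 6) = 5*u^2/2 - 10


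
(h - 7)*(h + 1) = h^2 - 6*h - 7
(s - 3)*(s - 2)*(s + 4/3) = s^3 - 11*s^2/3 - 2*s/3 + 8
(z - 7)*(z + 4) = z^2 - 3*z - 28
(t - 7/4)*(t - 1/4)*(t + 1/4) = t^3 - 7*t^2/4 - t/16 + 7/64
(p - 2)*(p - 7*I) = p^2 - 2*p - 7*I*p + 14*I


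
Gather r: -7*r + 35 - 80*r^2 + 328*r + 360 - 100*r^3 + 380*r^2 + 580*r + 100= -100*r^3 + 300*r^2 + 901*r + 495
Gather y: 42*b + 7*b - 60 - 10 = 49*b - 70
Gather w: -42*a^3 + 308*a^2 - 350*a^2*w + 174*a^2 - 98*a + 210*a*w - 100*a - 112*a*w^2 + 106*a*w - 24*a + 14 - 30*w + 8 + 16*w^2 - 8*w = -42*a^3 + 482*a^2 - 222*a + w^2*(16 - 112*a) + w*(-350*a^2 + 316*a - 38) + 22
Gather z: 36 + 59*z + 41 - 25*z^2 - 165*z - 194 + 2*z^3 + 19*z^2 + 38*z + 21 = 2*z^3 - 6*z^2 - 68*z - 96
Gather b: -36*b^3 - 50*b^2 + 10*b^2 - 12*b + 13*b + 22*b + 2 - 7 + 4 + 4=-36*b^3 - 40*b^2 + 23*b + 3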